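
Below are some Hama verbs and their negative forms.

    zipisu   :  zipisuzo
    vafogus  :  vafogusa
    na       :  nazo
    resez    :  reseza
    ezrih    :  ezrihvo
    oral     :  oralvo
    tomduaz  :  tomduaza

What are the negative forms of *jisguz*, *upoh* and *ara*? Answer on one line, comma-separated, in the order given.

The pattern is sibilance of the final sound: -a when the stem ends in a sibilant (*vafogus*, *resez*, *tomduaz*); -vo when the stem ends in a non-sibilant consonant (*ezrih*, *oral*); -zo when the stem ends in a vowel (*zipisu*, *na*).
Since the final sound of *jisguz* is /z/ (a sibilant), it takes -a, giving *jisguza*.
*upoh*: final sound = /h/, a non-sibilant consonant → -vo → *upohvo*.
Since the final sound of *ara* is /a/ (a vowel), it takes -zo, giving *arazo*.

jisguza, upohvo, arazo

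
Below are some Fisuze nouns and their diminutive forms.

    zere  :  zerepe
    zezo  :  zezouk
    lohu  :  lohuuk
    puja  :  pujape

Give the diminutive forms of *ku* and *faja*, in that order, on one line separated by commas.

The pattern is rounding harmony: -uk when the last vowel of the stem is a rounded vowel (*zezo*, *lohu*); -pe when the last vowel of the stem is an unrounded vowel (*zere*, *puja*).
*ku*: last vowel = /u/, a rounded vowel → -uk → *kuuk*.
*faja*: last vowel = /a/, an unrounded vowel → -pe → *fajape*.

kuuk, fajape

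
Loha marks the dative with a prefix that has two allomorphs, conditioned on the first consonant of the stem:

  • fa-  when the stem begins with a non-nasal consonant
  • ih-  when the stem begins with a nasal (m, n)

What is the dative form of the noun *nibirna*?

ihnibirna

*nibirna* — first consonant /n/ (a nasal) → ih- → *ihnibirna*.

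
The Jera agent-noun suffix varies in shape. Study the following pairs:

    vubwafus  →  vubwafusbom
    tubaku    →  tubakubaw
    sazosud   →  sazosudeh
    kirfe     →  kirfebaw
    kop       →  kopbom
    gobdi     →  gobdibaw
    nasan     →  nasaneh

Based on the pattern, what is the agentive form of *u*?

ubaw

Looking at the final sound of each stem: -bom when the stem ends in a voiceless consonant (*vubwafus*, *kop*); -eh when the stem ends in a voiced consonant (*sazosud*, *nasan*); -baw when the stem ends in a vowel (*tubaku*, *kirfe*, *gobdi*).
The final sound of *u* is /u/, which is a vowel, so the suffix is -baw, giving *ubaw*.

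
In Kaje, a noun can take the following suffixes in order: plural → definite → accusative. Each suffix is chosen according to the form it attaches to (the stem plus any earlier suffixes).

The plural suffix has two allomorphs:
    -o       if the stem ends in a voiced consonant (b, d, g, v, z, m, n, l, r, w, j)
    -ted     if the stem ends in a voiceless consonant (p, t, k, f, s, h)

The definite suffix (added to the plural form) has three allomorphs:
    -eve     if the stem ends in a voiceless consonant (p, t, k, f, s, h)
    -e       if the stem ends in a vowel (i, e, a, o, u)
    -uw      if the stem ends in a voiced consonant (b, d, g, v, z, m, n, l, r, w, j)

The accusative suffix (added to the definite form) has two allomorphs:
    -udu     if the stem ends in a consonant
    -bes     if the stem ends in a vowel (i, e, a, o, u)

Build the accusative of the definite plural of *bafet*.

bafetteduwudu

The final consonant of *bafet* is /t/, which is voiceless, so the plural suffix is -ted, giving *bafetted*.
The plural form *bafetted*: final sound = /d/, a voiced consonant → -uw → *bafetteduw*.
The final sound of the definite form *bafetteduw* is /w/, which is a consonant, so the accusative suffix is -udu, giving *bafetteduwudu*.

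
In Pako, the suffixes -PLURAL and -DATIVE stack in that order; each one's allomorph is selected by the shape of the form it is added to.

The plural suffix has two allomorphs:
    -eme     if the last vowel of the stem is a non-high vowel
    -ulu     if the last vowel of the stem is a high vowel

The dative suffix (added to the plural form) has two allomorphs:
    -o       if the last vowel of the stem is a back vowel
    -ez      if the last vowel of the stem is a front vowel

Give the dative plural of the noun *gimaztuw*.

*gimaztuw*: last vowel = /u/, a high vowel → -ulu → *gimaztuwulu*.
The last vowel of the plural form *gimaztuwulu* is /u/, which is a back vowel, so the dative suffix is -o, giving *gimaztuwuluo*.

gimaztuwuluo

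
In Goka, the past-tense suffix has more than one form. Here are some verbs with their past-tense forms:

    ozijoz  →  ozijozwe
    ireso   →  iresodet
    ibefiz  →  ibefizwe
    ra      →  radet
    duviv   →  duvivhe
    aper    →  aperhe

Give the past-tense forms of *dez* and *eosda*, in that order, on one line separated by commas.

dezwe, eosdadet

The alternation tracks the final sound of the stem — -we when the stem ends in a sibilant (*ozijoz*, *ibefiz*); -he when the stem ends in a non-sibilant consonant (*duviv*, *aper*); -det when the stem ends in a vowel (*ireso*, *ra*).
Since the final sound of *dez* is /z/ (a sibilant), it takes -we, giving *dezwe*.
*eosda*: final sound = /a/, a vowel → -det → *eosdadet*.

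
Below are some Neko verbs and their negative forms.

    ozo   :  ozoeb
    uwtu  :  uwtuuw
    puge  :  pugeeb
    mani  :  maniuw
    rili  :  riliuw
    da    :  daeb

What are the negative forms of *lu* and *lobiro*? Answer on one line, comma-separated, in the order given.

The alternation tracks the last vowel of the stem — -uw when the last vowel of the stem is a high vowel (*uwtu*, *mani*, *rili*); -eb when the last vowel of the stem is a non-high vowel (*ozo*, *puge*, *da*).
*lu*: last vowel = /u/, a high vowel → -uw → *luuw*.
*lobiro* — last vowel /o/ (a non-high vowel) → -eb → *lobiroeb*.

luuw, lobiroeb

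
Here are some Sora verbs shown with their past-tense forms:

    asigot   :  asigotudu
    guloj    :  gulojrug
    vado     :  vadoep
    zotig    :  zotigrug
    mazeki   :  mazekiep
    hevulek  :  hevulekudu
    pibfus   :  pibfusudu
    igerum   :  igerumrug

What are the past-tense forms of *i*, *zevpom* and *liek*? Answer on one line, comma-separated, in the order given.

iep, zevpomrug, liekudu

Looking at the final sound of each stem: -udu when the stem ends in a voiceless consonant (*asigot*, *hevulek*, *pibfus*); -rug when the stem ends in a voiced consonant (*guloj*, *zotig*, *igerum*); -ep when the stem ends in a vowel (*vado*, *mazeki*).
*i*: final sound = /i/, a vowel → -ep → *iep*.
*zevpom*: final sound = /m/, a voiced consonant → -rug → *zevpomrug*.
The final sound of *liek* is /k/, which is a voiceless consonant, so the suffix is -udu, giving *liekudu*.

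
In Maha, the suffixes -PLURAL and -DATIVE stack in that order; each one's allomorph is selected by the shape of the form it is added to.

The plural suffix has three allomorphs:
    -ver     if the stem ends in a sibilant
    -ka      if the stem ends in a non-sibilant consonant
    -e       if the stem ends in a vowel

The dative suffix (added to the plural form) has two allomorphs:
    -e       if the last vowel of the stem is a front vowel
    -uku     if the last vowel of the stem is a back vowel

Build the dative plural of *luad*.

Since the final sound of *luad* is /d/ (a non-sibilant consonant), it takes -ka, giving *luadka*.
The last vowel of the plural form *luadka* is /a/, which is a back vowel, so the dative suffix is -uku, giving *luadkauku*.

luadkauku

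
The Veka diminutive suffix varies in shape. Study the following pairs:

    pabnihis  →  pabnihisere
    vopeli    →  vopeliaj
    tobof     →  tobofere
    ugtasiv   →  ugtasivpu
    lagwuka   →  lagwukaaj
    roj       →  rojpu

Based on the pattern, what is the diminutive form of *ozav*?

ozavpu

The suffix is conditioned by the final sound: -ere when the stem ends in a voiceless consonant (*pabnihis*, *tobof*); -pu when the stem ends in a voiced consonant (*ugtasiv*, *roj*); -aj when the stem ends in a vowel (*vopeli*, *lagwuka*).
*ozav* — final sound /v/ (a voiced consonant) → -pu → *ozavpu*.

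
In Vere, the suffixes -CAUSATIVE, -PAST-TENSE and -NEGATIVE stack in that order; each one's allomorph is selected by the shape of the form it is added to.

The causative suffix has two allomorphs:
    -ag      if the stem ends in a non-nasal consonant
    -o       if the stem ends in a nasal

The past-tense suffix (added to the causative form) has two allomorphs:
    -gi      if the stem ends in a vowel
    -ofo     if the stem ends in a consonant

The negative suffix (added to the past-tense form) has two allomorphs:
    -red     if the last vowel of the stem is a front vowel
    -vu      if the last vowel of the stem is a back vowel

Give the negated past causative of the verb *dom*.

domogired

*dom*: final consonant = /m/, a nasal → -o → *domo*.
The final sound of the causative form *domo* is /o/, which is a vowel, so the past-tense suffix is -gi, giving *domogi*.
The past-tense form *domogi*: last vowel = /i/, a front vowel → -red → *domogired*.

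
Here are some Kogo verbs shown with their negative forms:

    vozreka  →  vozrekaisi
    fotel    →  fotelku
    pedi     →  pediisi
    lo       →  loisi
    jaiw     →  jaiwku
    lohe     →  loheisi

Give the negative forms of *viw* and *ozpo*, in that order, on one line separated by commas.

The suffix is conditioned by the final sound: -ku when the stem ends in a consonant (*fotel*, *jaiw*); -isi when the stem ends in a vowel (*vozreka*, *pedi*, *lo*, *lohe*).
*viw* — final sound /w/ (a consonant) → -ku → *viwku*.
*ozpo* — final sound /o/ (a vowel) → -isi → *ozpoisi*.

viwku, ozpoisi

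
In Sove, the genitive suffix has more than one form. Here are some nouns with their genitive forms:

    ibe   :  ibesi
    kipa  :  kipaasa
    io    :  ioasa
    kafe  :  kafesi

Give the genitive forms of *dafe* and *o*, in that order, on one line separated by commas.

dafesi, oasa

The pattern is front/back vowel harmony: -si when the last vowel of the stem is a front vowel (*ibe*, *kafe*); -asa when the last vowel of the stem is a back vowel (*kipa*, *io*).
*dafe*: last vowel = /e/, a front vowel → -si → *dafesi*.
*o*: last vowel = /o/, a back vowel → -asa → *oasa*.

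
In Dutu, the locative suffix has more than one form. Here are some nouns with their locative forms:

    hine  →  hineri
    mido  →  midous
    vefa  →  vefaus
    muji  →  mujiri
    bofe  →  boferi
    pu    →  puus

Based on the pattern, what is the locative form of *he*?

The pattern is front/back vowel harmony: -ri when the last vowel of the stem is a front vowel (*hine*, *muji*, *bofe*); -us when the last vowel of the stem is a back vowel (*mido*, *vefa*, *pu*).
*he* — last vowel /e/ (a front vowel) → -ri → *heri*.

heri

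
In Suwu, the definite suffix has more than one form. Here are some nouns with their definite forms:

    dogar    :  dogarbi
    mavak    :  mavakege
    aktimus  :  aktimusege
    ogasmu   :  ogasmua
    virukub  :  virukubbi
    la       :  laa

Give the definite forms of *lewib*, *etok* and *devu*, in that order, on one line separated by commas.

The alternation tracks the final sound of the stem — -ege when the stem ends in a voiceless consonant (*mavak*, *aktimus*); -bi when the stem ends in a voiced consonant (*dogar*, *virukub*); -a when the stem ends in a vowel (*ogasmu*, *la*).
*lewib* — final sound /b/ (a voiced consonant) → -bi → *lewibbi*.
The final sound of *etok* is /k/, which is a voiceless consonant, so the suffix is -ege, giving *etokege*.
*devu* — final sound /u/ (a vowel) → -a → *devua*.

lewibbi, etokege, devua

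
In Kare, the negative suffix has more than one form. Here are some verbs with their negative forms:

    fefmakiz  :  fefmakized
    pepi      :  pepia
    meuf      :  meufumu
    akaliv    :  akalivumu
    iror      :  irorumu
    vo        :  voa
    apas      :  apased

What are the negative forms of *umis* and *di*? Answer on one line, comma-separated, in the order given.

umised, dia

The pattern is sibilance of the final sound: -ed when the stem ends in a sibilant (*fefmakiz*, *apas*); -umu when the stem ends in a non-sibilant consonant (*meuf*, *akaliv*, *iror*); -a when the stem ends in a vowel (*pepi*, *vo*).
*umis* — final sound /s/ (a sibilant) → -ed → *umised*.
*di*: final sound = /i/, a vowel → -a → *dia*.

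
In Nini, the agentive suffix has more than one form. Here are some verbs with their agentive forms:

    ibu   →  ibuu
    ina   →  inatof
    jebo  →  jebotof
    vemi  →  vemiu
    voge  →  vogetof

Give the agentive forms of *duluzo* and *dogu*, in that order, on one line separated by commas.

The alternation tracks the last vowel of the stem — -u when the last vowel of the stem is a high vowel (*ibu*, *vemi*); -tof when the last vowel of the stem is a non-high vowel (*ina*, *jebo*, *voge*).
*duluzo*: last vowel = /o/, a non-high vowel → -tof → *duluzotof*.
The last vowel of *dogu* is /u/, which is a high vowel, so the suffix is -u, giving *doguu*.

duluzotof, doguu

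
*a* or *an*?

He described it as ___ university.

The indefinite article is chosen by the initial *sound* of the following word, not its spelling.
*university* begins with the sound /juː/ (u pronounced /juː/) — a consonant sound.
So the article is *a*: He described it as a university.

a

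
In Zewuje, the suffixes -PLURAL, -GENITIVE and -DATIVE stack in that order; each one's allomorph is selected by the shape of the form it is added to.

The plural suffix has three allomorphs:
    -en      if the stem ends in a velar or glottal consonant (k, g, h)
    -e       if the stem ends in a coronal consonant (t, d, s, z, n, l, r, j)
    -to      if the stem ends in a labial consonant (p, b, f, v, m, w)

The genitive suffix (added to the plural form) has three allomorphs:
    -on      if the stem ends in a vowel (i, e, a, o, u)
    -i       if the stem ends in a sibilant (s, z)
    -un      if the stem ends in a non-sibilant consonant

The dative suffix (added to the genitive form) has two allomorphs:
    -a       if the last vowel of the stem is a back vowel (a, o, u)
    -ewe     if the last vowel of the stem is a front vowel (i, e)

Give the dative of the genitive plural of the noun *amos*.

Since the final consonant of *amos* is /s/ (coronal), it takes -e, giving *amose*.
Since the final sound of the plural form *amose* is /e/ (a vowel), it takes -on, giving *amoseon*.
The last vowel of the genitive form *amoseon* is /o/, which is a back vowel, so the dative suffix is -a, giving *amoseona*.

amoseona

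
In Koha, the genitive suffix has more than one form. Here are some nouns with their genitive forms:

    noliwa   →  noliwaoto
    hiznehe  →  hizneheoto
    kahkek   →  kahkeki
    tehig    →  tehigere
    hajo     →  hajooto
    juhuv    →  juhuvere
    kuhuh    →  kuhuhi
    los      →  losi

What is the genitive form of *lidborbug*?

lidborbugere

Looking at the final sound of each stem: -i when the stem ends in a voiceless consonant (*kahkek*, *kuhuh*, *los*); -ere when the stem ends in a voiced consonant (*tehig*, *juhuv*); -oto when the stem ends in a vowel (*noliwa*, *hiznehe*, *hajo*).
*lidborbug* — final sound /g/ (a voiced consonant) → -ere → *lidborbugere*.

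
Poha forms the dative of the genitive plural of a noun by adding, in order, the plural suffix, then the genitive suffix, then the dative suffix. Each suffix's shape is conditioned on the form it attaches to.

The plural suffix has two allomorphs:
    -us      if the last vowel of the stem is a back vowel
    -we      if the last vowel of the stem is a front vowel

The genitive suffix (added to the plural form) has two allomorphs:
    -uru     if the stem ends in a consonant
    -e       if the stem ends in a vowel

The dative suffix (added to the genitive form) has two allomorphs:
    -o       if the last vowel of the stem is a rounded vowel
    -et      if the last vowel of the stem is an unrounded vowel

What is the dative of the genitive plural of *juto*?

jutousuruo

Since the last vowel of *juto* is /o/ (a back vowel), it takes -us, giving *jutous*.
The plural form *jutous* — final sound /s/ (a consonant) → -uru → *jutousuru*.
The last vowel of the genitive form *jutousuru* is /u/, which is a rounded vowel, so the dative suffix is -o, giving *jutousuruo*.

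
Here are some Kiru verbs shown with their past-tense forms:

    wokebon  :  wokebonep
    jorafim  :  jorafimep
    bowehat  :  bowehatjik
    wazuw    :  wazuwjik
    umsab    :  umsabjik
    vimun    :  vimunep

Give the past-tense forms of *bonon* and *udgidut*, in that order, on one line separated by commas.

bononep, udgidutjik

The pattern is nasality of the final consonant: -ep when the stem ends in a nasal (*wokebon*, *jorafim*, *vimun*); -jik when the stem ends in a non-nasal consonant (*bowehat*, *wazuw*, *umsab*).
*bonon*: final consonant = /n/, a nasal → -ep → *bononep*.
*udgidut* — final consonant /t/ (non-nasal) → -jik → *udgidutjik*.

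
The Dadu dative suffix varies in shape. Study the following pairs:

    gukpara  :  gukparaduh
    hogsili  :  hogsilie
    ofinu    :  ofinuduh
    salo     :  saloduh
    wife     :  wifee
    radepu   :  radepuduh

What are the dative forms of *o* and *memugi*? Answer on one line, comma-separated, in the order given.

The pattern is front/back vowel harmony: -e when the last vowel of the stem is a front vowel (*hogsili*, *wife*); -duh when the last vowel of the stem is a back vowel (*gukpara*, *ofinu*, *salo*, *radepu*).
The last vowel of *o* is /o/, which is a back vowel, so the suffix is -duh, giving *oduh*.
*memugi*: last vowel = /i/, a front vowel → -e → *memugie*.

oduh, memugie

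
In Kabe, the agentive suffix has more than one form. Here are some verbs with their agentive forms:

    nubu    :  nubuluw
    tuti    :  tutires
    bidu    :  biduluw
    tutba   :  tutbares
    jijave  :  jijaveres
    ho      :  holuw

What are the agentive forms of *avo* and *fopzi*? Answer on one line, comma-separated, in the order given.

avoluw, fopzires

Looking at the last vowel of each stem: -luw when the last vowel of the stem is a rounded vowel (*nubu*, *bidu*, *ho*); -res when the last vowel of the stem is an unrounded vowel (*tuti*, *tutba*, *jijave*).
Since the last vowel of *avo* is /o/ (a rounded vowel), it takes -luw, giving *avoluw*.
The last vowel of *fopzi* is /i/, which is an unrounded vowel, so the suffix is -res, giving *fopzires*.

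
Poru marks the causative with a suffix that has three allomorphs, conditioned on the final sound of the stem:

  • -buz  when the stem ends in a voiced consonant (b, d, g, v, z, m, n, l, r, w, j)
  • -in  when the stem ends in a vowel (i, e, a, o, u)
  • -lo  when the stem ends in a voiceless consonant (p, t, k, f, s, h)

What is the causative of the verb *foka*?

Since the final sound of *foka* is /a/ (a vowel), it takes -in, giving *fokain*.

fokain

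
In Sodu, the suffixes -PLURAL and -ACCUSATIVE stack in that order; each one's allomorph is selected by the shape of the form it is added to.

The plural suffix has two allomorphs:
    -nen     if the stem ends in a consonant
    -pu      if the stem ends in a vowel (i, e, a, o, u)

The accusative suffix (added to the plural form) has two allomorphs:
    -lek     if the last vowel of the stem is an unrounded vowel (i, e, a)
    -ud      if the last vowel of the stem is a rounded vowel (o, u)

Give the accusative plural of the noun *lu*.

lupuud

Since the final sound of *lu* is /u/ (a vowel), it takes -pu, giving *lupu*.
The plural form *lupu*: last vowel = /u/, a rounded vowel → -ud → *lupuud*.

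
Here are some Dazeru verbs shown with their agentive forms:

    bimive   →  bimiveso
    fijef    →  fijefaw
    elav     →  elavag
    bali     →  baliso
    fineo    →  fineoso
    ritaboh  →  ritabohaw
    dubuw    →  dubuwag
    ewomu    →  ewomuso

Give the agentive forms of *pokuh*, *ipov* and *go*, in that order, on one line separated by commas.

pokuhaw, ipovag, goso

The alternation tracks the final sound of the stem — -aw when the stem ends in a voiceless consonant (*fijef*, *ritaboh*); -ag when the stem ends in a voiced consonant (*elav*, *dubuw*); -so when the stem ends in a vowel (*bimive*, *bali*, *fineo*, *ewomu*).
The final sound of *pokuh* is /h/, which is a voiceless consonant, so the suffix is -aw, giving *pokuhaw*.
The final sound of *ipov* is /v/, which is a voiced consonant, so the suffix is -ag, giving *ipovag*.
Since the final sound of *go* is /o/ (a vowel), it takes -so, giving *goso*.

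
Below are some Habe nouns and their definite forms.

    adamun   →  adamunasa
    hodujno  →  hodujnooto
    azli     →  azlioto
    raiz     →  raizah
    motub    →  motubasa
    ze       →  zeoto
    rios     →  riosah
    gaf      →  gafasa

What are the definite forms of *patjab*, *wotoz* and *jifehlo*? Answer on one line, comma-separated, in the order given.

patjabasa, wotozah, jifehlooto

The alternation tracks the final sound of the stem — -ah when the stem ends in a sibilant (*raiz*, *rios*); -asa when the stem ends in a non-sibilant consonant (*adamun*, *motub*, *gaf*); -oto when the stem ends in a vowel (*hodujno*, *azli*, *ze*).
Since the final sound of *patjab* is /b/ (a non-sibilant consonant), it takes -asa, giving *patjabasa*.
The final sound of *wotoz* is /z/, which is a sibilant, so the suffix is -ah, giving *wotozah*.
The final sound of *jifehlo* is /o/, which is a vowel, so the suffix is -oto, giving *jifehlooto*.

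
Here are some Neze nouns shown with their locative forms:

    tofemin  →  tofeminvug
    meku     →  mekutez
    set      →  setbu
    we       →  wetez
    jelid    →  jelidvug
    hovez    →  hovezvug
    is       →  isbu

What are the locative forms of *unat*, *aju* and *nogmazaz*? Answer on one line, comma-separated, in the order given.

The pattern is voicing of the final sound: -bu when the stem ends in a voiceless consonant (*set*, *is*); -vug when the stem ends in a voiced consonant (*tofemin*, *jelid*, *hovez*); -tez when the stem ends in a vowel (*meku*, *we*).
*unat* — final sound /t/ (a voiceless consonant) → -bu → *unatbu*.
*aju* — final sound /u/ (a vowel) → -tez → *ajutez*.
*nogmazaz* — final sound /z/ (a voiced consonant) → -vug → *nogmazazvug*.

unatbu, ajutez, nogmazazvug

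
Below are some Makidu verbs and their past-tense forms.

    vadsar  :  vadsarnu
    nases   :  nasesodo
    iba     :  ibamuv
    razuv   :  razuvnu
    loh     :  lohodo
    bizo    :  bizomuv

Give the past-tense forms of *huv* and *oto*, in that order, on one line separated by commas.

The pattern is voicing of the final sound: -odo when the stem ends in a voiceless consonant (*nases*, *loh*); -nu when the stem ends in a voiced consonant (*vadsar*, *razuv*); -muv when the stem ends in a vowel (*iba*, *bizo*).
Since the final sound of *huv* is /v/ (a voiced consonant), it takes -nu, giving *huvnu*.
The final sound of *oto* is /o/, which is a vowel, so the suffix is -muv, giving *otomuv*.

huvnu, otomuv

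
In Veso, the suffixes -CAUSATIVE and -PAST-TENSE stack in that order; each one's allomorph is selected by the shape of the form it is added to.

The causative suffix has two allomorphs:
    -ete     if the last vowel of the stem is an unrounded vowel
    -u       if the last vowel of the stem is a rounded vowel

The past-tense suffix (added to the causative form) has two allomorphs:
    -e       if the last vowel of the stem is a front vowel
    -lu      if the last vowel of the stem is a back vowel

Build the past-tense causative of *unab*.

unabetee

*unab*: last vowel = /a/, an unrounded vowel → -ete → *unabete*.
The last vowel of the causative form *unabete* is /e/, which is a front vowel, so the past-tense suffix is -e, giving *unabetee*.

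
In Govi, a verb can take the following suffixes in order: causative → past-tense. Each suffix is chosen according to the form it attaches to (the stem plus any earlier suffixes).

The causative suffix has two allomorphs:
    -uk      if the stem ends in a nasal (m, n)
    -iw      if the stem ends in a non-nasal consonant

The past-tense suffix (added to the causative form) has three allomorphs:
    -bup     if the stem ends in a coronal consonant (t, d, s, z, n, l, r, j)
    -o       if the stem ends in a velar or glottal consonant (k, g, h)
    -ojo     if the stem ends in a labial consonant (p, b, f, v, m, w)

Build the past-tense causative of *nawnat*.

Since the final consonant of *nawnat* is /t/ (non-nasal), it takes -iw, giving *nawnatiw*.
The causative form *nawnatiw*: final consonant = /w/, labial → -ojo → *nawnatiwojo*.

nawnatiwojo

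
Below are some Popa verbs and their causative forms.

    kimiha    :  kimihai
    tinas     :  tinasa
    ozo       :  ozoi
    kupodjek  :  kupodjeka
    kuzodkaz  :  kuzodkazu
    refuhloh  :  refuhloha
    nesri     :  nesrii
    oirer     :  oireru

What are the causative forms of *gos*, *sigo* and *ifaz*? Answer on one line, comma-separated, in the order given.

gosa, sigoi, ifazu

The suffix is conditioned by the final sound: -a when the stem ends in a voiceless consonant (*tinas*, *kupodjek*, *refuhloh*); -u when the stem ends in a voiced consonant (*kuzodkaz*, *oirer*); -i when the stem ends in a vowel (*kimiha*, *ozo*, *nesri*).
*gos*: final sound = /s/, a voiceless consonant → -a → *gosa*.
The final sound of *sigo* is /o/, which is a vowel, so the suffix is -i, giving *sigoi*.
*ifaz* — final sound /z/ (a voiced consonant) → -u → *ifazu*.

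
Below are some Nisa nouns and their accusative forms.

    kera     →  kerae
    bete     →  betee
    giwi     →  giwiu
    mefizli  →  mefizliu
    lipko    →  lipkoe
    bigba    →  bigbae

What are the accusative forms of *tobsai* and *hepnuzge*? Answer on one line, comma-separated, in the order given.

The pattern is height harmony: -u when the last vowel of the stem is a high vowel (*giwi*, *mefizli*); -e when the last vowel of the stem is a non-high vowel (*kera*, *bete*, *lipko*, *bigba*).
*tobsai* — last vowel /i/ (a high vowel) → -u → *tobsaiu*.
*hepnuzge*: last vowel = /e/, a non-high vowel → -e → *hepnuzgee*.

tobsaiu, hepnuzgee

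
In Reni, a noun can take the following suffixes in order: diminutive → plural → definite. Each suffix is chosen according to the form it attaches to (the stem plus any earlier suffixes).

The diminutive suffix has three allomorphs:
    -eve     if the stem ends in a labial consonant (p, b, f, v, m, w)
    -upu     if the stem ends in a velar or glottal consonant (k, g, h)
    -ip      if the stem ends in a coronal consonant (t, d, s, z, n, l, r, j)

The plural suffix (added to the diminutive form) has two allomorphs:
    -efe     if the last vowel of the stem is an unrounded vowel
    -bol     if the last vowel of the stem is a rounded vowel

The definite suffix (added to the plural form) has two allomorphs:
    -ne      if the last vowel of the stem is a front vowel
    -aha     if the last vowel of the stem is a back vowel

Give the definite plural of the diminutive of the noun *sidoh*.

sidohupubolaha

Since the final consonant of *sidoh* is /h/ (velar/glottal), it takes -upu, giving *sidohupu*.
The diminutive form *sidohupu* — last vowel /u/ (a rounded vowel) → -bol → *sidohupubol*.
The plural form *sidohupubol*: last vowel = /o/, a back vowel → -aha → *sidohupubolaha*.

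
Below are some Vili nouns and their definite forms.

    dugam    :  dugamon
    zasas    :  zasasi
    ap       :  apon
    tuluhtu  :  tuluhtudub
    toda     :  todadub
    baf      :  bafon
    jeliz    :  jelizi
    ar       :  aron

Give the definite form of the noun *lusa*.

Looking at the final sound of each stem: -i when the stem ends in a sibilant (*zasas*, *jeliz*); -on when the stem ends in a non-sibilant consonant (*dugam*, *ap*, *baf*, *ar*); -dub when the stem ends in a vowel (*tuluhtu*, *toda*).
The final sound of *lusa* is /a/, which is a vowel, so the suffix is -dub, giving *lusadub*.

lusadub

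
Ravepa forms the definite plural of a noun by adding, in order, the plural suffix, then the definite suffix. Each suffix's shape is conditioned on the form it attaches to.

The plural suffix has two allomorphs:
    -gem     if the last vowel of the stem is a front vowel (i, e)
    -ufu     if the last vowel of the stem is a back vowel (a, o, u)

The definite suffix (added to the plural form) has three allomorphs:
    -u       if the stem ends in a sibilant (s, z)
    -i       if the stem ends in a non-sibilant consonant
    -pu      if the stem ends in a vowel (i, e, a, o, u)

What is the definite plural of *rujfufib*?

Since the last vowel of *rujfufib* is /i/ (a front vowel), it takes -gem, giving *rujfufibgem*.
Since the final sound of the plural form *rujfufibgem* is /m/ (a non-sibilant consonant), it takes -i, giving *rujfufibgemi*.

rujfufibgemi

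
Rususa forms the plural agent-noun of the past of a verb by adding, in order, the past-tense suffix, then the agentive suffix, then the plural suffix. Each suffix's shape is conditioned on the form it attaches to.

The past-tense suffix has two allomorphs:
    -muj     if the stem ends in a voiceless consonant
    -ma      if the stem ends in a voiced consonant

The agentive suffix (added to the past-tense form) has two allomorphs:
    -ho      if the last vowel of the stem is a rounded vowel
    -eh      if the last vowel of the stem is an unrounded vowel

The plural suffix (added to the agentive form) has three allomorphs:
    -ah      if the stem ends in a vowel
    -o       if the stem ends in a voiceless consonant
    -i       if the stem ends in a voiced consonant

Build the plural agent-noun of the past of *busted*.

bustedmaeho

*busted* — final consonant /d/ (voiced) → -ma → *bustedma*.
The last vowel of the past-tense form *bustedma* is /a/, which is an unrounded vowel, so the agentive suffix is -eh, giving *bustedmaeh*.
Since the final sound of the agentive form *bustedmaeh* is /h/ (a voiceless consonant), it takes -o, giving *bustedmaeho*.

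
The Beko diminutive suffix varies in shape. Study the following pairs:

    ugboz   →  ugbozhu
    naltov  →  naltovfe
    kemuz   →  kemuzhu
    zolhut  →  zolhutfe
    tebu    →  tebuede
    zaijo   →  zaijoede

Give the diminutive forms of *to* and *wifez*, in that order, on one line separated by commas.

Looking at the final sound of each stem: -hu when the stem ends in a sibilant (*ugboz*, *kemuz*); -fe when the stem ends in a non-sibilant consonant (*naltov*, *zolhut*); -ede when the stem ends in a vowel (*tebu*, *zaijo*).
Since the final sound of *to* is /o/ (a vowel), it takes -ede, giving *toede*.
*wifez*: final sound = /z/, a sibilant → -hu → *wifezhu*.

toede, wifezhu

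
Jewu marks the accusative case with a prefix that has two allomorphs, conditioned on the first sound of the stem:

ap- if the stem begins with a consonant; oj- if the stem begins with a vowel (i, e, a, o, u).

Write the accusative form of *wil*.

apwil

*wil* — first sound /w/ (a consonant) → ap- → *apwil*.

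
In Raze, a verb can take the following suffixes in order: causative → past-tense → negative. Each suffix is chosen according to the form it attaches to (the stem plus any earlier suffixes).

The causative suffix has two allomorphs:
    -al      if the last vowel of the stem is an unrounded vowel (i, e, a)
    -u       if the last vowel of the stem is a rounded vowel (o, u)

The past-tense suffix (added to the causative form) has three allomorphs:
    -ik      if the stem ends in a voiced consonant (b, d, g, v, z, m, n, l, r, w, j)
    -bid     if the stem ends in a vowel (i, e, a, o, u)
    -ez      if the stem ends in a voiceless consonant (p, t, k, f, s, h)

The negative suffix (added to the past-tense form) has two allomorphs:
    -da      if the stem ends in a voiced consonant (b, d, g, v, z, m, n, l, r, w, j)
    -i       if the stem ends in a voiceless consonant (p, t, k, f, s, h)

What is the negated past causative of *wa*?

*wa* — last vowel /a/ (an unrounded vowel) → -al → *waal*.
The causative form *waal* — final sound /l/ (a voiced consonant) → -ik → *waalik*.
Since the final consonant of the past-tense form *waalik* is /k/ (voiceless), it takes -i, giving *waaliki*.

waaliki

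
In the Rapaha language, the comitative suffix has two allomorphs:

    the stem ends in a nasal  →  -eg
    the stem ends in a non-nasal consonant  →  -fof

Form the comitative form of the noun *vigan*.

*vigan*: final consonant = /n/, a nasal → -eg → *viganeg*.

viganeg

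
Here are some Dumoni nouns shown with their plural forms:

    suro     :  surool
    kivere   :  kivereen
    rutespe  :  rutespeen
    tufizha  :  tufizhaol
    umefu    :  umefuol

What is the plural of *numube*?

numubeen

The alternation tracks the last vowel of the stem — -en when the last vowel of the stem is a front vowel (*kivere*, *rutespe*); -ol when the last vowel of the stem is a back vowel (*suro*, *tufizha*, *umefu*).
*numube*: last vowel = /e/, a front vowel → -en → *numubeen*.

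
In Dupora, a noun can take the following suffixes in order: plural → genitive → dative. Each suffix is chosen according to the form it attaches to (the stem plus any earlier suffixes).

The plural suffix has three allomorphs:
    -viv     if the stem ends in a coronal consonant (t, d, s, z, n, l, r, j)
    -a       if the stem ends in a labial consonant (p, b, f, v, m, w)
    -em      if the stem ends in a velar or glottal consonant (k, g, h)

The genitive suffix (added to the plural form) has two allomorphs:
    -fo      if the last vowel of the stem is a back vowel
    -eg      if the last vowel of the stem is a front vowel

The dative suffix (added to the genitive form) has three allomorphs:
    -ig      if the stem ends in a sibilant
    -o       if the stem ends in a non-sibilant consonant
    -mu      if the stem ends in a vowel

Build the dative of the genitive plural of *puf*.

Since the final consonant of *puf* is /f/ (labial), it takes -a, giving *pufa*.
The plural form *pufa* — last vowel /a/ (a back vowel) → -fo → *pufafo*.
The genitive form *pufafo*: final sound = /o/, a vowel → -mu → *pufafomu*.

pufafomu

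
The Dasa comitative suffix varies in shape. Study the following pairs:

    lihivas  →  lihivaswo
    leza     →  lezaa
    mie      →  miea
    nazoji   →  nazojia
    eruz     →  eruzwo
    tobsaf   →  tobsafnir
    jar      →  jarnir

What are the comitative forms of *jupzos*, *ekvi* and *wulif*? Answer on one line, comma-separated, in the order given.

jupzoswo, ekvia, wulifnir

Looking at the final sound of each stem: -wo when the stem ends in a sibilant (*lihivas*, *eruz*); -nir when the stem ends in a non-sibilant consonant (*tobsaf*, *jar*); -a when the stem ends in a vowel (*leza*, *mie*, *nazoji*).
The final sound of *jupzos* is /s/, which is a sibilant, so the suffix is -wo, giving *jupzoswo*.
Since the final sound of *ekvi* is /i/ (a vowel), it takes -a, giving *ekvia*.
Since the final sound of *wulif* is /f/ (a non-sibilant consonant), it takes -nir, giving *wulifnir*.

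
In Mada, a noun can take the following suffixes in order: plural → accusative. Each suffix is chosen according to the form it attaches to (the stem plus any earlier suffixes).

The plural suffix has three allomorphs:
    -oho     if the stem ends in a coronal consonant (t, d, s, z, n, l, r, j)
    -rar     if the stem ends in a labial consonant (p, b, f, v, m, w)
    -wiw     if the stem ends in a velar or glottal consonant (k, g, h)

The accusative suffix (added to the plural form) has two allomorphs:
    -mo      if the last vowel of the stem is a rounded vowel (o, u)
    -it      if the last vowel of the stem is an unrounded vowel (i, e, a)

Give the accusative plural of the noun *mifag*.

Since the final consonant of *mifag* is /g/ (velar/glottal), it takes -wiw, giving *mifagwiw*.
Since the last vowel of the plural form *mifagwiw* is /i/ (an unrounded vowel), it takes -it, giving *mifagwiwit*.

mifagwiwit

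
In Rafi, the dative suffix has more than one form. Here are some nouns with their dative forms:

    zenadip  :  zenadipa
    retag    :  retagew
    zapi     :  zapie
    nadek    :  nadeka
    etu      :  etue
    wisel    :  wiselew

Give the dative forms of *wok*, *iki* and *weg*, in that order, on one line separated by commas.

woka, ikie, wegew

The suffix is conditioned by the final sound: -a when the stem ends in a voiceless consonant (*zenadip*, *nadek*); -ew when the stem ends in a voiced consonant (*retag*, *wisel*); -e when the stem ends in a vowel (*zapi*, *etu*).
Since the final sound of *wok* is /k/ (a voiceless consonant), it takes -a, giving *woka*.
The final sound of *iki* is /i/, which is a vowel, so the suffix is -e, giving *ikie*.
*weg*: final sound = /g/, a voiced consonant → -ew → *wegew*.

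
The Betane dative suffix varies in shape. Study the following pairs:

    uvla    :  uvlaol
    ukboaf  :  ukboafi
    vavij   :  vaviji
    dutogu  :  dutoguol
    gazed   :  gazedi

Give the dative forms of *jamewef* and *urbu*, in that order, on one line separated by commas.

The pattern is consonant vs. vowel: -i when the stem ends in a consonant (*ukboaf*, *vavij*, *gazed*); -ol when the stem ends in a vowel (*uvla*, *dutogu*).
*jamewef* — final sound /f/ (a consonant) → -i → *jamewefi*.
The final sound of *urbu* is /u/, which is a vowel, so the suffix is -ol, giving *urbuol*.

jamewefi, urbuol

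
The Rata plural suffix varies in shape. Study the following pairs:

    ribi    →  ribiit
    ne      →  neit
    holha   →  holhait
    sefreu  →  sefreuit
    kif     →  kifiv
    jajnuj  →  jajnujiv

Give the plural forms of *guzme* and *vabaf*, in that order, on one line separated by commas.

guzmeit, vabafiv

The pattern is consonant vs. vowel: -iv when the stem ends in a consonant (*kif*, *jajnuj*); -it when the stem ends in a vowel (*ribi*, *ne*, *holha*, *sefreu*).
Since the final sound of *guzme* is /e/ (a vowel), it takes -it, giving *guzmeit*.
Since the final sound of *vabaf* is /f/ (a consonant), it takes -iv, giving *vabafiv*.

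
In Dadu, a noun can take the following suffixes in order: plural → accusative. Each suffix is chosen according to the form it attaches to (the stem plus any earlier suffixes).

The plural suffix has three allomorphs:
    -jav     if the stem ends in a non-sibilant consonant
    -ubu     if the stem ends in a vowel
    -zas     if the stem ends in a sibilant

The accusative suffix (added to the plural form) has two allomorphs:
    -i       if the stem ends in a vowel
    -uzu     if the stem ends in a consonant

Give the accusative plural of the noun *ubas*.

ubaszasuzu

*ubas* — final sound /s/ (a sibilant) → -zas → *ubaszas*.
The plural form *ubaszas* — final sound /s/ (a consonant) → -uzu → *ubaszasuzu*.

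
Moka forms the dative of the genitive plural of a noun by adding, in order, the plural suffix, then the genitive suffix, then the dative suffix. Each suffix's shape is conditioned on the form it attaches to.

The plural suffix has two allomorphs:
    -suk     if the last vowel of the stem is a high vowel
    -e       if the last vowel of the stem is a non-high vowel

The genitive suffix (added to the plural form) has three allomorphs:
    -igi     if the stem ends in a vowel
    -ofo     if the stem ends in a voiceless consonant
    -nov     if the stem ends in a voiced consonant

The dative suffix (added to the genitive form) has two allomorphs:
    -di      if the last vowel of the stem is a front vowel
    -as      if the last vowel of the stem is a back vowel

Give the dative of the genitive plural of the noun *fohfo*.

*fohfo* — last vowel /o/ (a non-high vowel) → -e → *fohfoe*.
The plural form *fohfoe* — final sound /e/ (a vowel) → -igi → *fohfoeigi*.
The last vowel of the genitive form *fohfoeigi* is /i/, which is a front vowel, so the dative suffix is -di, giving *fohfoeigidi*.

fohfoeigidi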